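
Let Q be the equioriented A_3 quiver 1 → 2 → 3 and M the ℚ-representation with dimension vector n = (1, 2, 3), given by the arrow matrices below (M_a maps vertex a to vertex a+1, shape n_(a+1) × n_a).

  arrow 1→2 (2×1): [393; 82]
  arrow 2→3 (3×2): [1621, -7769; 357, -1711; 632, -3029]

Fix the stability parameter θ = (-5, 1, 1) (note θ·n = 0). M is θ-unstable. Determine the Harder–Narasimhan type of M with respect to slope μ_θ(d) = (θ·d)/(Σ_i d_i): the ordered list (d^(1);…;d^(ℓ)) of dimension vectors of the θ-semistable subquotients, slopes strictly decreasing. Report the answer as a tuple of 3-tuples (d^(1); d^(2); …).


Barcode: M ≅ I[1,3], I[2,3], I[3,3]. HN layers by μ_θ (2 steps, strictly decreasing):
  μ^(1)=1; μ^(2)=-5

((0, 2, 3); (1, 0, 0))


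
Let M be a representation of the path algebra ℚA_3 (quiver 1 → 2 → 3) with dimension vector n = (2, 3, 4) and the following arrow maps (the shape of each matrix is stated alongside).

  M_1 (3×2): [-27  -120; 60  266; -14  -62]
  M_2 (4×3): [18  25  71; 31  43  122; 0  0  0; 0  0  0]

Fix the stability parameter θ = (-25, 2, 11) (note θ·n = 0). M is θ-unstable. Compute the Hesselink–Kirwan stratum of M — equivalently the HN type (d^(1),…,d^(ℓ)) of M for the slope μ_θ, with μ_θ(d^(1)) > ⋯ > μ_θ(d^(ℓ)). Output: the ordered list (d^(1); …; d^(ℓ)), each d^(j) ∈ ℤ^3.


Barcode: M ≅ I[1,2], I[1,3], I[2,3], I[3,3]^2. HN layers by μ_θ (3 steps, strictly decreasing):
  μ^(1)=11; μ^(2)=2; μ^(3)=-25

((0, 0, 4); (0, 3, 0); (2, 0, 0))


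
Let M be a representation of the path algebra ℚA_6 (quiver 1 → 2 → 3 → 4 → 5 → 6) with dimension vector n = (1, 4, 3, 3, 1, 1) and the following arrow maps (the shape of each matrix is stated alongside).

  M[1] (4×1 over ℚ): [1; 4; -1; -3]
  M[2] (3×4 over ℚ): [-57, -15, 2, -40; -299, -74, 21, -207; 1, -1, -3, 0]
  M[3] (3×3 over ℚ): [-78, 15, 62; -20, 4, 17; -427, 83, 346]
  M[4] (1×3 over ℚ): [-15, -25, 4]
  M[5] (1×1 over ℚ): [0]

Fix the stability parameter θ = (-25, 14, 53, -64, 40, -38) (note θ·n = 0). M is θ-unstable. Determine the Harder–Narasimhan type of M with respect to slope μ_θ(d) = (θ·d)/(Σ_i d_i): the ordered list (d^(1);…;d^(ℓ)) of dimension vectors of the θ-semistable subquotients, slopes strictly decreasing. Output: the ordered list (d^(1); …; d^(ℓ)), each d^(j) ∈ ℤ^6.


Via rank(M_{q-1}∘⋯∘M_p): M ≅ I[1,5], I[2,2], I[2,4]^2, I[6,6].
μ_θ-semistable layers: μ^(1)=40; μ^(2)=14; μ^(3)=1; μ^(4)=-25; μ^(5)=-38

((0, 0, 0, 0, 1, 0); (0, 1, 0, 0, 0, 0); (0, 3, 3, 3, 0, 0); (1, 0, 0, 0, 0, 0); (0, 0, 0, 0, 0, 1))


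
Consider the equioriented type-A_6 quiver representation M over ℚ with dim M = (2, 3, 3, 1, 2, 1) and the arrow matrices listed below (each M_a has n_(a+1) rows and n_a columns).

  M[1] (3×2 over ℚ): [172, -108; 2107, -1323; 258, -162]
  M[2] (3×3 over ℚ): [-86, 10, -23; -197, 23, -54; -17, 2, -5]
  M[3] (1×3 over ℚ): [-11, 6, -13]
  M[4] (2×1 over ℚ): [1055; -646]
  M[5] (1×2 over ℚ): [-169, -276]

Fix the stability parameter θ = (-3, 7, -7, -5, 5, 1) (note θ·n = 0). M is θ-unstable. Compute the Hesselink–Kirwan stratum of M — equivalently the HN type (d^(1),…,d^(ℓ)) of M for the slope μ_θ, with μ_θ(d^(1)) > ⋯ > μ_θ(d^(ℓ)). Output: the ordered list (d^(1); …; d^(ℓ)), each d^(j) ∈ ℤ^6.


Via rank(M_{q-1}∘⋯∘M_p): M ≅ I[1,1], I[1,6], I[2,3]^2, I[5,5].
μ_θ-semistable layers: μ^(1)=5; μ^(2)=3; μ^(3)=0; μ^(4)=-5/3; μ^(5)=-3

((0, 0, 0, 0, 1, 0); (0, 0, 0, 0, 1, 1); (0, 2, 2, 0, 0, 0); (0, 1, 1, 1, 0, 0); (2, 0, 0, 0, 0, 0))


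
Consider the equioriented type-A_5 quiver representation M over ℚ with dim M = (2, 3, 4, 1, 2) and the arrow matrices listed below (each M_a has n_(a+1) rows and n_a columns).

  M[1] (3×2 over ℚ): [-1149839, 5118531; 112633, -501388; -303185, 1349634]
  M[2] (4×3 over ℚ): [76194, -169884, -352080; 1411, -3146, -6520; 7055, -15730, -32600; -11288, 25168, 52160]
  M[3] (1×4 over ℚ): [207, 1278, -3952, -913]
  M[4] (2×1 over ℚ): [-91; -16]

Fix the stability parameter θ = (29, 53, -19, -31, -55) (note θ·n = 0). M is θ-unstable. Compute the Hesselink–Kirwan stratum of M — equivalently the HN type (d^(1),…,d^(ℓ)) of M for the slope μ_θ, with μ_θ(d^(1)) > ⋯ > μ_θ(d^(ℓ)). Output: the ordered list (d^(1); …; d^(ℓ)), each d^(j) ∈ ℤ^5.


Barcode: M ≅ I[1,2], I[1,3], I[2,2], I[3,3]^2, I[3,5], I[5,5]. HN layers by μ_θ (6 steps, strictly decreasing):
  μ^(1)=53; μ^(2)=29; μ^(3)=21; μ^(4)=-19; μ^(5)=-35; μ^(6)=-55

((0, 2, 0, 0, 0); (1, 0, 0, 0, 0); (1, 1, 1, 0, 0); (0, 0, 2, 0, 0); (0, 0, 1, 1, 1); (0, 0, 0, 0, 1))


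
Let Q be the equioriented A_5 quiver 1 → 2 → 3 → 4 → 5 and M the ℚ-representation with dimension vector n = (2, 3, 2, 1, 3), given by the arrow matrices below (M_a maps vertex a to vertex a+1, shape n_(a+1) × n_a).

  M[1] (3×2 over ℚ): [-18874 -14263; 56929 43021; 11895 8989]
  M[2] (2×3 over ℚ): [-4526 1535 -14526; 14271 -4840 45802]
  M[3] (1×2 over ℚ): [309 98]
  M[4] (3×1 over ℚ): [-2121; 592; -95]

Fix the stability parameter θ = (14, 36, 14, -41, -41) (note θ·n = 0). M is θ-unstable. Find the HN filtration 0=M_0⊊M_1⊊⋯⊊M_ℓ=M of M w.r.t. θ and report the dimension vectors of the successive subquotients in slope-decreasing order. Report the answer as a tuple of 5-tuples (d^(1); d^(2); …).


Interval decomposition of M: I[1,3], I[1,5], I[2,2], I[5,5]^2.
HN type (ℓ=5): μ^(1)=36; μ^(2)=25; μ^(3)=14; μ^(4)=-18/5; μ^(5)=-41

((0, 1, 0, 0, 0); (0, 1, 1, 0, 0); (1, 0, 0, 0, 0); (1, 1, 1, 1, 1); (0, 0, 0, 0, 2))


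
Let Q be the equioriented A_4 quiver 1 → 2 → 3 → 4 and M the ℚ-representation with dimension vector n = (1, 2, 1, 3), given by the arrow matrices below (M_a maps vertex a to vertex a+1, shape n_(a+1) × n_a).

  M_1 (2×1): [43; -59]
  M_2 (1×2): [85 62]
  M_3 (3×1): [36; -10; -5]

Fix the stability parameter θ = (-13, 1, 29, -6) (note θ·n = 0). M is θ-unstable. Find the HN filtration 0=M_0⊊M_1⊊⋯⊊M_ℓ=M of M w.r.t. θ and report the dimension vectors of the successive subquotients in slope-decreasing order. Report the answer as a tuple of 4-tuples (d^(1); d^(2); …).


Via rank(M_{q-1}∘⋯∘M_p): M ≅ I[1,4], I[2,2], I[4,4]^2.
μ_θ-semistable layers: μ^(1)=23/2; μ^(2)=1; μ^(3)=-6; μ^(4)=-13

((0, 0, 1, 1); (0, 2, 0, 0); (0, 0, 0, 2); (1, 0, 0, 0))


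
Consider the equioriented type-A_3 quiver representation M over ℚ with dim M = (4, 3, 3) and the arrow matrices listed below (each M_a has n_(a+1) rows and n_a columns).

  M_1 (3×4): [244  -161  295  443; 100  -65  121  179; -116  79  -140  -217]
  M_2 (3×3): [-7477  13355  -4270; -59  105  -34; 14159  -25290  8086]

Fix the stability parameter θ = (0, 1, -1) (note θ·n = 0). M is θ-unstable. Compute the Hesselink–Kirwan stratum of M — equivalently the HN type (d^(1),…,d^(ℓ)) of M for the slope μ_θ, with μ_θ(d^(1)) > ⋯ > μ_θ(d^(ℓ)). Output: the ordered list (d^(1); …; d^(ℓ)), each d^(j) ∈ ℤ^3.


Barcode: M ≅ I[1,1]^2, I[1,2], I[1,3], I[2,3], I[3,3]. HN layers by μ_θ (3 steps, strictly decreasing):
  μ^(1)=1; μ^(2)=0; μ^(3)=-1

((0, 1, 0); (4, 2, 2); (0, 0, 1))


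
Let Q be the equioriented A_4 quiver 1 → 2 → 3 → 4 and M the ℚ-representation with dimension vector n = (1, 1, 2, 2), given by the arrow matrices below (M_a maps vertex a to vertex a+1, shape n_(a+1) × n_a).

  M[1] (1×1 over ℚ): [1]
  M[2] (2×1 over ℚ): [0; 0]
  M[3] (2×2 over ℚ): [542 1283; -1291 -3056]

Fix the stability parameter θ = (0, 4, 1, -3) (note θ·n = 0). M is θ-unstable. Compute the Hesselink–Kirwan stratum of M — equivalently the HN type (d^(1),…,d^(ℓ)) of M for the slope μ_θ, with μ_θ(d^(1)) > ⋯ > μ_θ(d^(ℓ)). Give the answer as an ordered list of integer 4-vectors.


Barcode: M ≅ I[1,2], I[3,4]^2. HN layers by μ_θ (3 steps, strictly decreasing):
  μ^(1)=4; μ^(2)=0; μ^(3)=-1

((0, 1, 0, 0); (1, 0, 0, 0); (0, 0, 2, 2))


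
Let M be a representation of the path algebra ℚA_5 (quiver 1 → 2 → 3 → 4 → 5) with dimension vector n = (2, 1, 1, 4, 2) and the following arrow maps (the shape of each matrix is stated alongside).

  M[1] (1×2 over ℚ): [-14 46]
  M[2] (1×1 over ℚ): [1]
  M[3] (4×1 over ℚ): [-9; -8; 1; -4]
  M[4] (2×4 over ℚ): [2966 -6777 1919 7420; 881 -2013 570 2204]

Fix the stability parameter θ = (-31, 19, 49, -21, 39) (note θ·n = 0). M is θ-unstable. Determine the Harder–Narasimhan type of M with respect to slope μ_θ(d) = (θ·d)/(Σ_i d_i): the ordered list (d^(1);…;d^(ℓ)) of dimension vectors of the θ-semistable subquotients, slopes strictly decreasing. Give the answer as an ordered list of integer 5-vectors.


Via rank(M_{q-1}∘⋯∘M_p): M ≅ I[1,1], I[1,5], I[4,4]^2, I[4,5].
μ_θ-semistable layers: μ^(1)=39; μ^(2)=47/3; μ^(3)=-21; μ^(4)=-31

((0, 0, 0, 0, 2); (0, 1, 1, 1, 0); (0, 0, 0, 3, 0); (2, 0, 0, 0, 0))


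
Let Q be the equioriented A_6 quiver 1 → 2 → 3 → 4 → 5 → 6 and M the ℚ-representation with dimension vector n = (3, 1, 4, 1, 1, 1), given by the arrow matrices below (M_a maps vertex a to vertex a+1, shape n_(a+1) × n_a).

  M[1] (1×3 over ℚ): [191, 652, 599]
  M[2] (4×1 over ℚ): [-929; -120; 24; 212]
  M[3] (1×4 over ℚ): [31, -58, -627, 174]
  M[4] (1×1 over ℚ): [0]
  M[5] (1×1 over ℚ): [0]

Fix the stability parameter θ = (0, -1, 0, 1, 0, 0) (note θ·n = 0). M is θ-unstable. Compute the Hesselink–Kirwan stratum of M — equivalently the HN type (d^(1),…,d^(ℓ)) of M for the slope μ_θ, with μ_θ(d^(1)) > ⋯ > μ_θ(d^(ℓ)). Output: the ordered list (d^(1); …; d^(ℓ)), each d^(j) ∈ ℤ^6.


Via rank(M_{q-1}∘⋯∘M_p): M ≅ I[1,1]^2, I[1,4], I[3,3]^3, I[5,5], I[6,6].
μ_θ-semistable layers: μ^(1)=1; μ^(2)=0; μ^(3)=-1/2

((0, 0, 0, 1, 0, 0); (2, 0, 4, 0, 1, 1); (1, 1, 0, 0, 0, 0))


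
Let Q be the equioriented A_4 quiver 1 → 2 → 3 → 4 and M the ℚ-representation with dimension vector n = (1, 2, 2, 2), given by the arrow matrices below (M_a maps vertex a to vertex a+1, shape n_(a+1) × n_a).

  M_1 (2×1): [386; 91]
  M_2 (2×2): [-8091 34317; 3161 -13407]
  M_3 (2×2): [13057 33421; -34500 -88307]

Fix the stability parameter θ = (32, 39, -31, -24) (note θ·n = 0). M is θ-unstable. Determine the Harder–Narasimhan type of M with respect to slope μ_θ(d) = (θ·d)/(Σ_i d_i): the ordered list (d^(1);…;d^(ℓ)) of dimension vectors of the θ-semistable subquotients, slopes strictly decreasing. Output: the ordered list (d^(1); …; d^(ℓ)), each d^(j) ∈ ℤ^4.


Barcode: M ≅ I[1,4], I[2,2], I[3,4]. HN layers by μ_θ (4 steps, strictly decreasing):
  μ^(1)=39; μ^(2)=4; μ^(3)=-24; μ^(4)=-31

((0, 1, 0, 0); (1, 1, 1, 1); (0, 0, 0, 1); (0, 0, 1, 0))


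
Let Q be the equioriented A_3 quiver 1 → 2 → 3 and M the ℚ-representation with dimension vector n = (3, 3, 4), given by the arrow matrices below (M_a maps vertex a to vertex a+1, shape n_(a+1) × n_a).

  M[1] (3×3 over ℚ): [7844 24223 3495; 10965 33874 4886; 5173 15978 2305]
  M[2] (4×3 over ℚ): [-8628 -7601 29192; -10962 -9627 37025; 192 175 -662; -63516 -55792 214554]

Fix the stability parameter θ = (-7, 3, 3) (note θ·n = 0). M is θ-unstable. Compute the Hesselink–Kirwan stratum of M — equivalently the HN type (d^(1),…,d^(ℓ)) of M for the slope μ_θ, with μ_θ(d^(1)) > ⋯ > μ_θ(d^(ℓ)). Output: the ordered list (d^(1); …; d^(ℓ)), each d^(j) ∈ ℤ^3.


Barcode: M ≅ I[1,2], I[1,3]^2, I[3,3]^2. HN layers by μ_θ (2 steps, strictly decreasing):
  μ^(1)=3; μ^(2)=-7

((0, 3, 4); (3, 0, 0))


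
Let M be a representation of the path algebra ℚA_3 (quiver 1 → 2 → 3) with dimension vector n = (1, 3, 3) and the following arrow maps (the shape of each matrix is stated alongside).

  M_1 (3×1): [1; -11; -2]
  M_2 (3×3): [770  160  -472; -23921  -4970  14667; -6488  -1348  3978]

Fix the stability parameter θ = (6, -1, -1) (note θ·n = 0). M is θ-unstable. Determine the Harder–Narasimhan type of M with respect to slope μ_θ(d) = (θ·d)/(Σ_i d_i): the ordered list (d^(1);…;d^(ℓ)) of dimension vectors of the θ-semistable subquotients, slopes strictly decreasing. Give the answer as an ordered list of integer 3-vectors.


Barcode: M ≅ I[1,3], I[2,3]^2. HN layers by μ_θ (2 steps, strictly decreasing):
  μ^(1)=4/3; μ^(2)=-1

((1, 1, 1); (0, 2, 2))


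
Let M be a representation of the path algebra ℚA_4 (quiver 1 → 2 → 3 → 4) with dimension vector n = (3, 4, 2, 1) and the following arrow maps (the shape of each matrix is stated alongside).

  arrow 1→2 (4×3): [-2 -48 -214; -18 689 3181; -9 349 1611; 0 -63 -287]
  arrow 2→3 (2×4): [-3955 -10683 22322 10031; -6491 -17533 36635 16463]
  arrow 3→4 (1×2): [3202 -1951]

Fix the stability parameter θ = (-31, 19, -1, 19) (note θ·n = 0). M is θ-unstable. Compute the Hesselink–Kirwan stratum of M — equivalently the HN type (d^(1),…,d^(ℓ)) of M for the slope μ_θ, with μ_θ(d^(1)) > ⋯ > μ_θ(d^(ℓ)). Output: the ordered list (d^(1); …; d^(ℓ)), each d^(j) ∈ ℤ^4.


Interval decomposition of M: I[1,2], I[1,3], I[1,4], I[2,2].
HN type (ℓ=3): μ^(1)=19; μ^(2)=9; μ^(3)=-31

((0, 2, 0, 1); (0, 2, 2, 0); (3, 0, 0, 0))


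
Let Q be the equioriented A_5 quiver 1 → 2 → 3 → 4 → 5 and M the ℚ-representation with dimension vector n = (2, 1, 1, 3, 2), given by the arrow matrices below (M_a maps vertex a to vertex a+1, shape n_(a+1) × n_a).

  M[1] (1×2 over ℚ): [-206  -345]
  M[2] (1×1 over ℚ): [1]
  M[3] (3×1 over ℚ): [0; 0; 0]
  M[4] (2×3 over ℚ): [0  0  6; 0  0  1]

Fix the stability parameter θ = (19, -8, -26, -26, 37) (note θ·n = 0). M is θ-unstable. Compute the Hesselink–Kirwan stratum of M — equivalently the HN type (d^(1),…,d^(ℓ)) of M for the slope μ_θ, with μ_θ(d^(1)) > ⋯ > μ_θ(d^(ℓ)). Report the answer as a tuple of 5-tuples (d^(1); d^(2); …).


Barcode: M ≅ I[1,1], I[1,3], I[4,4]^2, I[4,5], I[5,5]. HN layers by μ_θ (4 steps, strictly decreasing):
  μ^(1)=37; μ^(2)=19; μ^(3)=-5; μ^(4)=-26

((0, 0, 0, 0, 2); (1, 0, 0, 0, 0); (1, 1, 1, 0, 0); (0, 0, 0, 3, 0))


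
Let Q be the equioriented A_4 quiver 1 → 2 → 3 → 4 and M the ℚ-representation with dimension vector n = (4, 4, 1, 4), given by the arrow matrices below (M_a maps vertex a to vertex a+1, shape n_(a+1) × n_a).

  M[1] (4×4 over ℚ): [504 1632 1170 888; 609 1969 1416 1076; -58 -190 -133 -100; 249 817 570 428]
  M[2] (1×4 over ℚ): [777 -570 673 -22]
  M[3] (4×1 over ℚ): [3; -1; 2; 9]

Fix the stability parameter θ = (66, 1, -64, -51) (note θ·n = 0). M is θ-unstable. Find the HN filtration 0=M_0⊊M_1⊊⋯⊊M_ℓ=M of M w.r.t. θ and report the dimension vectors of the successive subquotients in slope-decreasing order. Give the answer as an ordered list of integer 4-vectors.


Barcode: M ≅ I[1,1]^2, I[1,2], I[1,4], I[2,2]^2, I[4,4]^3. HN layers by μ_θ (5 steps, strictly decreasing):
  μ^(1)=66; μ^(2)=67/2; μ^(3)=1; μ^(4)=-12; μ^(5)=-51

((2, 0, 0, 0); (1, 1, 0, 0); (0, 2, 0, 0); (1, 1, 1, 1); (0, 0, 0, 3))


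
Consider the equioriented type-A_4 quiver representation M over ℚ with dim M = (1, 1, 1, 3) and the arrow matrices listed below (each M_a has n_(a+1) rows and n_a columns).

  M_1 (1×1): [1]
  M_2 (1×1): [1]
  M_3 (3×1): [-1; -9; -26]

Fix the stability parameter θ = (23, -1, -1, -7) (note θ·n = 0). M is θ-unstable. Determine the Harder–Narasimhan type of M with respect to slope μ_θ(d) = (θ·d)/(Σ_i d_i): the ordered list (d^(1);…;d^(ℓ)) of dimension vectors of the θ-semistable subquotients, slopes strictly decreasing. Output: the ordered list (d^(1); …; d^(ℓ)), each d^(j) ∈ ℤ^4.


Interval decomposition of M: I[1,4], I[4,4]^2.
HN type (ℓ=2): μ^(1)=7/2; μ^(2)=-7

((1, 1, 1, 1); (0, 0, 0, 2))


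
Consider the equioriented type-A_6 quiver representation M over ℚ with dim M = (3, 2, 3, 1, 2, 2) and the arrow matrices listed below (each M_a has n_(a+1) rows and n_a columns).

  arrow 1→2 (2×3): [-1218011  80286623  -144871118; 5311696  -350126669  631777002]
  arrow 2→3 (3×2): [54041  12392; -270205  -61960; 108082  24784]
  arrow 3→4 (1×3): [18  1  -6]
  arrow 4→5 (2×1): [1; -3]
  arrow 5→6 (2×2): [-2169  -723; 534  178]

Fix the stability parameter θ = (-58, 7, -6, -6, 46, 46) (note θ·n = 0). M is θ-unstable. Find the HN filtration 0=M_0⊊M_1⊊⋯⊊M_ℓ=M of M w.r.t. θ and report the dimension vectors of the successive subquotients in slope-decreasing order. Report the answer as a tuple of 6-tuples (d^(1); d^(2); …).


Barcode: M ≅ I[1,1], I[1,2], I[1,5], I[3,3]^2, I[5,6], I[6,6]. HN layers by μ_θ (5 steps, strictly decreasing):
  μ^(1)=46; μ^(2)=7; μ^(3)=-5/3; μ^(4)=-6; μ^(5)=-58

((0, 0, 0, 0, 2, 2); (0, 1, 0, 0, 0, 0); (0, 1, 1, 1, 0, 0); (0, 0, 2, 0, 0, 0); (3, 0, 0, 0, 0, 0))


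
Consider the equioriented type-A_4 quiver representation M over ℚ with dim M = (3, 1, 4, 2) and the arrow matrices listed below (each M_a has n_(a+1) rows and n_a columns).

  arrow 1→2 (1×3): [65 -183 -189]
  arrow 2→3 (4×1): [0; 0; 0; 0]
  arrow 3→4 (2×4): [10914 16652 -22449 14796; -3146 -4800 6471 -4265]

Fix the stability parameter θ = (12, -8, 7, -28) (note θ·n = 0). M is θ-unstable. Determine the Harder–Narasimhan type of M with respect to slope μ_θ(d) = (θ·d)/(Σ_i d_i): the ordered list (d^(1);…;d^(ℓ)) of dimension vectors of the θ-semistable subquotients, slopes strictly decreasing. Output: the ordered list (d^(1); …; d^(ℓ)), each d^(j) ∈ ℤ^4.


Via rank(M_{q-1}∘⋯∘M_p): M ≅ I[1,1]^2, I[1,2], I[3,3]^2, I[3,4]^2.
μ_θ-semistable layers: μ^(1)=12; μ^(2)=7; μ^(3)=2; μ^(4)=-21/2

((2, 0, 0, 0); (0, 0, 2, 0); (1, 1, 0, 0); (0, 0, 2, 2))


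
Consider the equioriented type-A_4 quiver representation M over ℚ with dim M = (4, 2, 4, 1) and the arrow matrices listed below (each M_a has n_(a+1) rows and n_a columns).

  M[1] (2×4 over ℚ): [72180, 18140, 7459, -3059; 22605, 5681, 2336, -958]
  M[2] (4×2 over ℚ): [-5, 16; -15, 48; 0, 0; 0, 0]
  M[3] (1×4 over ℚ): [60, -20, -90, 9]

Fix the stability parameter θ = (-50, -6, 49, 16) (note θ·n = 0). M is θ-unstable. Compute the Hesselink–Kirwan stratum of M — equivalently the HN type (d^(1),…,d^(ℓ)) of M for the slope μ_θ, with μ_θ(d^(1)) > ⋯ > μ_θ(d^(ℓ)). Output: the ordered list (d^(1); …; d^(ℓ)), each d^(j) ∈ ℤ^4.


Barcode: M ≅ I[1,1]^2, I[1,2], I[1,3], I[3,3]^2, I[3,4]. HN layers by μ_θ (4 steps, strictly decreasing):
  μ^(1)=49; μ^(2)=65/2; μ^(3)=-6; μ^(4)=-50

((0, 0, 3, 0); (0, 0, 1, 1); (0, 2, 0, 0); (4, 0, 0, 0))


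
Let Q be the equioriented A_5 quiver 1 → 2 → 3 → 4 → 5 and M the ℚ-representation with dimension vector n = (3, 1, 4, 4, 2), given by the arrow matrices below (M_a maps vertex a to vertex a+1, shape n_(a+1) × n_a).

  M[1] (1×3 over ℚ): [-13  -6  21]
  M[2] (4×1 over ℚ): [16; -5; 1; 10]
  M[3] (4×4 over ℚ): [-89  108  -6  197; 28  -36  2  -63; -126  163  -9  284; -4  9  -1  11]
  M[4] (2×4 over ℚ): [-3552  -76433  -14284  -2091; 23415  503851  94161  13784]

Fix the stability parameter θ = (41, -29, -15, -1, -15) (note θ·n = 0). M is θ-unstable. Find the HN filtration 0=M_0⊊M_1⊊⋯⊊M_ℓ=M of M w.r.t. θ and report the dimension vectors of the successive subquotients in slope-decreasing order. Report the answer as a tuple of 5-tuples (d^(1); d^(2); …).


Interval decomposition of M: I[1,1]^2, I[1,3], I[3,4], I[3,5]^2, I[4,4].
HN type (ℓ=4): μ^(1)=41; μ^(2)=-1; μ^(3)=-8; μ^(4)=-15

((2, 0, 0, 0, 0); (1, 1, 1, 2, 0); (0, 0, 0, 2, 2); (0, 0, 3, 0, 0))


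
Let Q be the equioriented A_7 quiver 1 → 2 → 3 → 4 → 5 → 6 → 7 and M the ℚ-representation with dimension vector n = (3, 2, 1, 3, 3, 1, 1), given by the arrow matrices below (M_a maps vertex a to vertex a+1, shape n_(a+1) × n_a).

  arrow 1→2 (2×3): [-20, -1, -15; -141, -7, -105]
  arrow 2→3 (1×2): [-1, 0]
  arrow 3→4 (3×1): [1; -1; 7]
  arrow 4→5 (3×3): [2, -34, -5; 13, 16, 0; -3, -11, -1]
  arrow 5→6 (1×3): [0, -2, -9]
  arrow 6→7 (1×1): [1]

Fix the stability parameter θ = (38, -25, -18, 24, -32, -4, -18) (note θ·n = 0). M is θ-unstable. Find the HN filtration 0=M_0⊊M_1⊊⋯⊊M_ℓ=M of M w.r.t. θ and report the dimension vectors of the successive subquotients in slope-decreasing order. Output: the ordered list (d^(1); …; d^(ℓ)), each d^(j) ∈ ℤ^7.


Barcode: M ≅ I[1,1], I[1,2], I[1,7], I[4,5]^2. HN layers by μ_θ (4 steps, strictly decreasing):
  μ^(1)=38; μ^(2)=13/2; μ^(3)=-4; μ^(4)=-5

((1, 0, 0, 0, 0, 0, 0); (1, 1, 0, 0, 0, 0, 0); (0, 0, 0, 2, 2, 0, 0); (1, 1, 1, 1, 1, 1, 1))


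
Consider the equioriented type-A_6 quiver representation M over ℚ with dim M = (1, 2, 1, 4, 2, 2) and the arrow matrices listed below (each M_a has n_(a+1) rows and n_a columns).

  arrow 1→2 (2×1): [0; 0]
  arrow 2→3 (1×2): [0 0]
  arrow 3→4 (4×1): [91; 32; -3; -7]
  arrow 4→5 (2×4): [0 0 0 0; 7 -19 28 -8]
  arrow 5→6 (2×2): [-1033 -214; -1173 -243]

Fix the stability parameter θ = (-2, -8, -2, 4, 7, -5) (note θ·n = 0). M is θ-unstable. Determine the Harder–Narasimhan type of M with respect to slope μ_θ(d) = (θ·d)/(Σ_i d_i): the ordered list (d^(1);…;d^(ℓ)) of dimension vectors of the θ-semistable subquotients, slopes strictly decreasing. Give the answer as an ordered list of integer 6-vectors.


Barcode: M ≅ I[1,1], I[2,2]^2, I[3,6], I[4,4]^3, I[5,6]. HN layers by μ_θ (5 steps, strictly decreasing):
  μ^(1)=4; μ^(2)=2; μ^(3)=1; μ^(4)=-2; μ^(5)=-8

((0, 0, 0, 3, 0, 0); (0, 0, 0, 1, 1, 1); (0, 0, 0, 0, 1, 1); (1, 0, 1, 0, 0, 0); (0, 2, 0, 0, 0, 0))


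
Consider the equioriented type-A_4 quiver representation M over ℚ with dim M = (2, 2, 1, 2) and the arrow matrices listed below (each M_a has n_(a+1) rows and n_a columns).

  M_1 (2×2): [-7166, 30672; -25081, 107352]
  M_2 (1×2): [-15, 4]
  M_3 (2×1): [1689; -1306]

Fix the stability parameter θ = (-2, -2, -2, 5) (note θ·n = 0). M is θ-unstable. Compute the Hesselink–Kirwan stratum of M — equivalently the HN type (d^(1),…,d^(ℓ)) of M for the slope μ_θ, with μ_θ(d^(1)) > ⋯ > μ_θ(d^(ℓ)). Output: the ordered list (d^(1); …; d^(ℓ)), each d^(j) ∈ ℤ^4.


Interval decomposition of M: I[1,1], I[1,4], I[2,2], I[4,4].
HN type (ℓ=2): μ^(1)=5; μ^(2)=-2

((0, 0, 0, 2); (2, 2, 1, 0))


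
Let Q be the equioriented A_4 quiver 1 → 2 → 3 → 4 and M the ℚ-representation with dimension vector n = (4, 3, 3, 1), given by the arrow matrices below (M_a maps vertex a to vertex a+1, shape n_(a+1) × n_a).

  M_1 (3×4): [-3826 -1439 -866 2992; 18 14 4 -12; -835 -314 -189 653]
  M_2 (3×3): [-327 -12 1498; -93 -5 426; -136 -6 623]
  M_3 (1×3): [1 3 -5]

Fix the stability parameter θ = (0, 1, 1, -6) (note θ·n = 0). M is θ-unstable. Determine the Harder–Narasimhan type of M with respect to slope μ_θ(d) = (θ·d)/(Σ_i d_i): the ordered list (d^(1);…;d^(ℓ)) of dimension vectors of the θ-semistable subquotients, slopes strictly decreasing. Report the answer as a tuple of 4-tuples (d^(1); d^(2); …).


Interval decomposition of M: I[1,1], I[1,3]^2, I[1,4].
HN type (ℓ=3): μ^(1)=1; μ^(2)=0; μ^(3)=-1

((0, 2, 2, 0); (3, 0, 0, 0); (1, 1, 1, 1))


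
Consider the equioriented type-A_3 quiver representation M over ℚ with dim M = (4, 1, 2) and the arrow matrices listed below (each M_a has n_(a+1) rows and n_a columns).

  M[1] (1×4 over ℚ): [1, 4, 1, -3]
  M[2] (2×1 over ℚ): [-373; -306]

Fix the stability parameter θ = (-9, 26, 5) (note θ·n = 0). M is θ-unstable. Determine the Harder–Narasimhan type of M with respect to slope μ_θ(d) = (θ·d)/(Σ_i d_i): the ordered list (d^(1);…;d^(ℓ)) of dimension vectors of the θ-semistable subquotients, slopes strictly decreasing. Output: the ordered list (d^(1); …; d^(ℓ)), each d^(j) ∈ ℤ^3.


Barcode: M ≅ I[1,1]^3, I[1,3], I[3,3]. HN layers by μ_θ (3 steps, strictly decreasing):
  μ^(1)=31/2; μ^(2)=5; μ^(3)=-9

((0, 1, 1); (0, 0, 1); (4, 0, 0))


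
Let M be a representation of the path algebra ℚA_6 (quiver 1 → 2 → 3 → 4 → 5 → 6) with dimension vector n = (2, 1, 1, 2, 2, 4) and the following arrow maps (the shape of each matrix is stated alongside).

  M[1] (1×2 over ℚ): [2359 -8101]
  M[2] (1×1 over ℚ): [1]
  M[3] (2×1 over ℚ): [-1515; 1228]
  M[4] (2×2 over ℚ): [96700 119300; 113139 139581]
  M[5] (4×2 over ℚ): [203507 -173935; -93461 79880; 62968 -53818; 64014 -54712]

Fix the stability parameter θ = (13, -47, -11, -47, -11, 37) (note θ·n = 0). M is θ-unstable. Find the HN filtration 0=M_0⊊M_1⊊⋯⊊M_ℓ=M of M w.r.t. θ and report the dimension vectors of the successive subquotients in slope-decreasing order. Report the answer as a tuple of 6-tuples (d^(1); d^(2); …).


Barcode: M ≅ I[1,1], I[1,6], I[4,4], I[5,6], I[6,6]^2. HN layers by μ_θ (5 steps, strictly decreasing):
  μ^(1)=37; μ^(2)=13; μ^(3)=-11; μ^(4)=-23; μ^(5)=-47

((0, 0, 0, 0, 0, 4); (1, 0, 0, 0, 0, 0); (0, 0, 0, 0, 2, 0); (1, 1, 1, 1, 0, 0); (0, 0, 0, 1, 0, 0))


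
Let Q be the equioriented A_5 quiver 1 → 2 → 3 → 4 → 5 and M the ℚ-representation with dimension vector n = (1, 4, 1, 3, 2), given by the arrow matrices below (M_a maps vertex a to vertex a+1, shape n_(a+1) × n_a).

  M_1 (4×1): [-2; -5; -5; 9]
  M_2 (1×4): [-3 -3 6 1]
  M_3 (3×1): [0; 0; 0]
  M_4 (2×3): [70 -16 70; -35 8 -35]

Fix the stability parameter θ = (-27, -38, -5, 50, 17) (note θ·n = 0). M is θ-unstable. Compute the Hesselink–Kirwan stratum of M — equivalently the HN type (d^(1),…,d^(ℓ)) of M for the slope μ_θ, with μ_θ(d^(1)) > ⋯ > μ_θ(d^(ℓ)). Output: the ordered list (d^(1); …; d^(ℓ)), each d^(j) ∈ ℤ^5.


Interval decomposition of M: I[1,2], I[2,2]^2, I[2,3], I[4,4]^2, I[4,5], I[5,5].
HN type (ℓ=6): μ^(1)=50; μ^(2)=67/2; μ^(3)=17; μ^(4)=-5; μ^(5)=-65/2; μ^(6)=-38

((0, 0, 0, 2, 0); (0, 0, 0, 1, 1); (0, 0, 0, 0, 1); (0, 0, 1, 0, 0); (1, 1, 0, 0, 0); (0, 3, 0, 0, 0))


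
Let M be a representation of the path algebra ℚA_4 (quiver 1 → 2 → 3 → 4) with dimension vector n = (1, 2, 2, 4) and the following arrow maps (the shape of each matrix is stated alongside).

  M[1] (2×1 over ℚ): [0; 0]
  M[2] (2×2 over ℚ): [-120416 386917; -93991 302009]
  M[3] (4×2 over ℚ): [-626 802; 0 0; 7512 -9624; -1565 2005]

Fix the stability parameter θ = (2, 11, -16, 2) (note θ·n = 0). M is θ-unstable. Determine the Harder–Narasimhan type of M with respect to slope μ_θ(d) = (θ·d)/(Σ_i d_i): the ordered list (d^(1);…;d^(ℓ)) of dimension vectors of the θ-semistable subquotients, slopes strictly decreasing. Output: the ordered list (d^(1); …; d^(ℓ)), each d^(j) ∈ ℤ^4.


Interval decomposition of M: I[1,1], I[2,3], I[2,4], I[4,4]^3.
HN type (ℓ=2): μ^(1)=2; μ^(2)=-5/2

((1, 0, 0, 4); (0, 2, 2, 0))


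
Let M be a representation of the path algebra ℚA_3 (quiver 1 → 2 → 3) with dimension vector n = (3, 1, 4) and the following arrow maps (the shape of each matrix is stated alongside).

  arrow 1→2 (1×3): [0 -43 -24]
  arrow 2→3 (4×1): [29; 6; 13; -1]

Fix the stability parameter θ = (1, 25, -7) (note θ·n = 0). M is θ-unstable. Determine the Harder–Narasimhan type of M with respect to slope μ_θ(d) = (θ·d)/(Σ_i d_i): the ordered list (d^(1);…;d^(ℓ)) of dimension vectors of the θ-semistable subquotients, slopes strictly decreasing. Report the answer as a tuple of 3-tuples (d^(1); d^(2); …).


Barcode: M ≅ I[1,1]^2, I[1,3], I[3,3]^3. HN layers by μ_θ (3 steps, strictly decreasing):
  μ^(1)=9; μ^(2)=1; μ^(3)=-7

((0, 1, 1); (3, 0, 0); (0, 0, 3))


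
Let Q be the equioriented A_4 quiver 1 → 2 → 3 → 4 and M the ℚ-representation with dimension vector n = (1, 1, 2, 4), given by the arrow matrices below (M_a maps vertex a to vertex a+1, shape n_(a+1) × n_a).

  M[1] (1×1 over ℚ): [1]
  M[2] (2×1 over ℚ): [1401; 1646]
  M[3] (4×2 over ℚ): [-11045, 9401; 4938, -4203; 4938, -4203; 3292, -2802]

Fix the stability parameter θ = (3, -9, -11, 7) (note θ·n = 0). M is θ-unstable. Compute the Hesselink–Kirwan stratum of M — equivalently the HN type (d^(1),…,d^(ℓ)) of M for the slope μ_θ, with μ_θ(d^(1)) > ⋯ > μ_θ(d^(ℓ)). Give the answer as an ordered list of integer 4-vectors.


Interval decomposition of M: I[1,4], I[3,4], I[4,4]^2.
HN type (ℓ=3): μ^(1)=7; μ^(2)=-17/3; μ^(3)=-11

((0, 0, 0, 4); (1, 1, 1, 0); (0, 0, 1, 0))


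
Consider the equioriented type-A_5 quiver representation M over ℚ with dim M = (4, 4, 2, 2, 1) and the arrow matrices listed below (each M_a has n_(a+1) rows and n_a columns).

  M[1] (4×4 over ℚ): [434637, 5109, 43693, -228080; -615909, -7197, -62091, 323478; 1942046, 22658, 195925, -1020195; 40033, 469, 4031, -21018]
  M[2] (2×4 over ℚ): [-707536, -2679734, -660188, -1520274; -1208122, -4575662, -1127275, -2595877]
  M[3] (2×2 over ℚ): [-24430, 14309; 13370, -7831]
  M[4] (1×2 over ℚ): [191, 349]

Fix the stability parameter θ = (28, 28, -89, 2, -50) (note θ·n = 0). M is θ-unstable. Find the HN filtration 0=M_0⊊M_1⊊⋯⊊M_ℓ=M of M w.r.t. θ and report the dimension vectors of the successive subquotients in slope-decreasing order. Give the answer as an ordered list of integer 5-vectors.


Interval decomposition of M: I[1,1], I[1,2], I[1,3], I[1,4], I[2,2], I[4,5].
HN type (ℓ=4): μ^(1)=28; μ^(2)=2; μ^(3)=-11; μ^(4)=-24

((2, 2, 0, 0, 0); (0, 0, 0, 1, 0); (2, 2, 2, 0, 0); (0, 0, 0, 1, 1))


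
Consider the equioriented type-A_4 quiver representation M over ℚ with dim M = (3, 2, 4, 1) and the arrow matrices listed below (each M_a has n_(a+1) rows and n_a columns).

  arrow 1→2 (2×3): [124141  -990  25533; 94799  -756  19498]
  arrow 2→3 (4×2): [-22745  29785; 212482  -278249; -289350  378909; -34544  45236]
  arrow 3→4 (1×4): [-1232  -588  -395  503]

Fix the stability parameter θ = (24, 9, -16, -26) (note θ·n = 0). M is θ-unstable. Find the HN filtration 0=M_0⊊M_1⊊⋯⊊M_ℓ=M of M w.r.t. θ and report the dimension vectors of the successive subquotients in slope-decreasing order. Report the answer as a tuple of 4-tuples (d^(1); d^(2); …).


Via rank(M_{q-1}∘⋯∘M_p): M ≅ I[1,1], I[1,3], I[1,4], I[3,3]^2.
μ_θ-semistable layers: μ^(1)=24; μ^(2)=17/3; μ^(3)=-9/4; μ^(4)=-16

((1, 0, 0, 0); (1, 1, 1, 0); (1, 1, 1, 1); (0, 0, 2, 0))


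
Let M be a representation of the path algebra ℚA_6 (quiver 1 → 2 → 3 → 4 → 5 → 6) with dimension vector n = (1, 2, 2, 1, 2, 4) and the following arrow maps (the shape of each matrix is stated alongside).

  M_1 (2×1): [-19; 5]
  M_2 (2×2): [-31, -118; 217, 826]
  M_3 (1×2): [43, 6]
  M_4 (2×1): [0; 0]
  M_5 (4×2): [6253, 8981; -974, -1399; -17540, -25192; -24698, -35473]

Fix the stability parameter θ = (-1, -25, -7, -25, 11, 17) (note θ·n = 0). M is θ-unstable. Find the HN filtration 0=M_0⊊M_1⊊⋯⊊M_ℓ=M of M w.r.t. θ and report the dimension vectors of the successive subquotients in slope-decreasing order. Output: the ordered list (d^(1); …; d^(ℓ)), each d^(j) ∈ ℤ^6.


Barcode: M ≅ I[1,4], I[2,2], I[3,3], I[5,6]^2, I[6,6]^2. HN layers by μ_θ (5 steps, strictly decreasing):
  μ^(1)=17; μ^(2)=11; μ^(3)=-7; μ^(4)=-29/2; μ^(5)=-25

((0, 0, 0, 0, 0, 4); (0, 0, 0, 0, 2, 0); (0, 0, 1, 0, 0, 0); (1, 1, 1, 1, 0, 0); (0, 1, 0, 0, 0, 0))


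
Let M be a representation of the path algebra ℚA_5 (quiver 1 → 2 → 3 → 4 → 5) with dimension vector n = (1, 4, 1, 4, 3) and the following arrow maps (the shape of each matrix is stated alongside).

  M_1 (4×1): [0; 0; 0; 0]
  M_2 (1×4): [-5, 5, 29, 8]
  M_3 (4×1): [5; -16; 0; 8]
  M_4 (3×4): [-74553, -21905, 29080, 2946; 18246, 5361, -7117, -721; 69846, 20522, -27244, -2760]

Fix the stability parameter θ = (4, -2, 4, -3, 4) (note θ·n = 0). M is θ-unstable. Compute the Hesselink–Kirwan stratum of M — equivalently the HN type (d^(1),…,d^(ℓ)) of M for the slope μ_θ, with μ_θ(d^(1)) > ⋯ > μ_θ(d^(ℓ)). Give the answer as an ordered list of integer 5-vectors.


Barcode: M ≅ I[1,1], I[2,2]^3, I[2,5], I[4,4]^2, I[4,5], I[5,5]. HN layers by μ_θ (4 steps, strictly decreasing):
  μ^(1)=4; μ^(2)=1/2; μ^(3)=-2; μ^(4)=-3

((1, 0, 0, 0, 3); (0, 0, 1, 1, 0); (0, 4, 0, 0, 0); (0, 0, 0, 3, 0))


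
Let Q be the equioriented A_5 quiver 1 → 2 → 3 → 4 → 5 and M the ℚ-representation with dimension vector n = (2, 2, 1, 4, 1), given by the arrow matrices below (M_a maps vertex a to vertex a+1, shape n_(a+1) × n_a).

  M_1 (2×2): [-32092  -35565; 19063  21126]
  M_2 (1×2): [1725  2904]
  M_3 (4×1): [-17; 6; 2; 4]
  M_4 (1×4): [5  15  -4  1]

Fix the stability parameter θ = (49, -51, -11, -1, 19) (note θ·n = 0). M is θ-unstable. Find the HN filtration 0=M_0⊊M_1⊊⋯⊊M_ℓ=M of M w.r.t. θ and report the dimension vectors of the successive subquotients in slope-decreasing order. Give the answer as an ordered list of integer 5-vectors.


Interval decomposition of M: I[1,2], I[1,5], I[4,4]^3.
HN type (ℓ=3): μ^(1)=19; μ^(2)=-1; μ^(3)=-13/3

((0, 0, 0, 0, 1); (1, 1, 0, 4, 0); (1, 1, 1, 0, 0))


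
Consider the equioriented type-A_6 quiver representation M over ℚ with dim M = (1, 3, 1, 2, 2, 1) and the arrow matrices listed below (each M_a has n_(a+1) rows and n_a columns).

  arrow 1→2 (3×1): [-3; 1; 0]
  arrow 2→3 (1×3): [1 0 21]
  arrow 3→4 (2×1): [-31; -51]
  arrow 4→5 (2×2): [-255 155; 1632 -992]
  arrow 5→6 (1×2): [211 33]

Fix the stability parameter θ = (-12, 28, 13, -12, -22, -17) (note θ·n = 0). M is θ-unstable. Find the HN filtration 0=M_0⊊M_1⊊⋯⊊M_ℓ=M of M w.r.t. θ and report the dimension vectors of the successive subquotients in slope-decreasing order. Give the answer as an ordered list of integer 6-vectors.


Via rank(M_{q-1}∘⋯∘M_p): M ≅ I[1,4], I[2,2]^2, I[4,6], I[5,5].
μ_θ-semistable layers: μ^(1)=28; μ^(2)=29/3; μ^(3)=-12; μ^(4)=-17; μ^(5)=-22

((0, 2, 0, 0, 0, 0); (0, 1, 1, 1, 0, 0); (1, 0, 0, 0, 0, 0); (0, 0, 0, 1, 1, 1); (0, 0, 0, 0, 1, 0))


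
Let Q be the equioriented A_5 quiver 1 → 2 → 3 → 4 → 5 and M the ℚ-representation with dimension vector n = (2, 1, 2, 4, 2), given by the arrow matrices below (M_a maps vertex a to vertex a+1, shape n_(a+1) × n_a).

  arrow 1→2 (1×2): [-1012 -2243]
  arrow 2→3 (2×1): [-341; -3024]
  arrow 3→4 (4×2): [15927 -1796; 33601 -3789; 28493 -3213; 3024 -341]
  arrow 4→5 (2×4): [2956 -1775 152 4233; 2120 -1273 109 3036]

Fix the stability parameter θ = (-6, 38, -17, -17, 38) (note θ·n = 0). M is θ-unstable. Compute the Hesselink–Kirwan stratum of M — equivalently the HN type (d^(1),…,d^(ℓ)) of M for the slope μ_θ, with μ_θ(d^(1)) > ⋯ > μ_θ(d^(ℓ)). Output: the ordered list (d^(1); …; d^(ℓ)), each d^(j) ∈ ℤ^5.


Via rank(M_{q-1}∘⋯∘M_p): M ≅ I[1,1], I[1,5], I[3,4], I[4,4], I[4,5].
μ_θ-semistable layers: μ^(1)=38; μ^(2)=4/3; μ^(3)=-6; μ^(4)=-17

((0, 0, 0, 0, 2); (0, 1, 1, 1, 0); (2, 0, 0, 0, 0); (0, 0, 1, 3, 0))


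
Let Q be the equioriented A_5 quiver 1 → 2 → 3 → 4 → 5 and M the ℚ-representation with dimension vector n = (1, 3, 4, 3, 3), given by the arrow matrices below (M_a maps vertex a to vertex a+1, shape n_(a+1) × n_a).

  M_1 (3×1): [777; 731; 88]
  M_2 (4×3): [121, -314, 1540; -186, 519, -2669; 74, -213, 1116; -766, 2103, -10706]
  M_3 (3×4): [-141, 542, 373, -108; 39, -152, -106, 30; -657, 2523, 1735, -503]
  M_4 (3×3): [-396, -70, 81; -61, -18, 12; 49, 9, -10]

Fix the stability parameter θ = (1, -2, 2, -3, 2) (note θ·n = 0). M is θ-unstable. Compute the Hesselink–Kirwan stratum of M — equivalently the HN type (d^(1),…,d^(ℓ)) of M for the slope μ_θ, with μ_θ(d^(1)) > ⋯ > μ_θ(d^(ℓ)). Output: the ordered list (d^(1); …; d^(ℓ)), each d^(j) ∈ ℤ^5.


Interval decomposition of M: I[1,5], I[2,5]^2, I[3,3].
HN type (ℓ=3): μ^(1)=2; μ^(2)=-1/2; μ^(3)=-2

((0, 0, 1, 0, 3); (1, 1, 3, 3, 0); (0, 2, 0, 0, 0))


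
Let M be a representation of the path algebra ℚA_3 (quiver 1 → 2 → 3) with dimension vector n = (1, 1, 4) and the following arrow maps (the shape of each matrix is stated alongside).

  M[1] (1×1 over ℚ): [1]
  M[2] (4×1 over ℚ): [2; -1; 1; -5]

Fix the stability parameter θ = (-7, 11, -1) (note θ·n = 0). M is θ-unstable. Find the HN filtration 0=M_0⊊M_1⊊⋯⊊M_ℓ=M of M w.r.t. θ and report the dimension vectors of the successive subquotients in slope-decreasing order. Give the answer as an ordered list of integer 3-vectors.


Barcode: M ≅ I[1,3], I[3,3]^3. HN layers by μ_θ (3 steps, strictly decreasing):
  μ^(1)=5; μ^(2)=-1; μ^(3)=-7

((0, 1, 1); (0, 0, 3); (1, 0, 0))


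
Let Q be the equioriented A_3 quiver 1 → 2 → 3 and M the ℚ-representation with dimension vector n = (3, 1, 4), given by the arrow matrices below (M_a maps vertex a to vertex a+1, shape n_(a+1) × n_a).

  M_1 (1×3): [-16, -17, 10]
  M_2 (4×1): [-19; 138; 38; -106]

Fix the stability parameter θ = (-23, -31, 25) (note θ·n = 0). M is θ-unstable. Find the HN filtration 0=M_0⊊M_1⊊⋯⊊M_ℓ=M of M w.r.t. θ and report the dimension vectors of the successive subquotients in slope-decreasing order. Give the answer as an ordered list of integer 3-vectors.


Interval decomposition of M: I[1,1]^2, I[1,3], I[3,3]^3.
HN type (ℓ=3): μ^(1)=25; μ^(2)=-23; μ^(3)=-27

((0, 0, 4); (2, 0, 0); (1, 1, 0))


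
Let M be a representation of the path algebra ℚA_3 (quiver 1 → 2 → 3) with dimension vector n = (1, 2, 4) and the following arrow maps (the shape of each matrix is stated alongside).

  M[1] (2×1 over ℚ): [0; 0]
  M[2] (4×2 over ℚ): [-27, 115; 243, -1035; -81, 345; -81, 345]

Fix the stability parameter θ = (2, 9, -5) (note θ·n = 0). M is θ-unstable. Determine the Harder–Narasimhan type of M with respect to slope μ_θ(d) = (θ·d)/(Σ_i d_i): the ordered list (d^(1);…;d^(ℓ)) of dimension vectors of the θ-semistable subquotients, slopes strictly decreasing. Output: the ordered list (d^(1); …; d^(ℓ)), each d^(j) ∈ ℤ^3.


Interval decomposition of M: I[1,1], I[2,2], I[2,3], I[3,3]^3.
HN type (ℓ=3): μ^(1)=9; μ^(2)=2; μ^(3)=-5

((0, 1, 0); (1, 1, 1); (0, 0, 3))


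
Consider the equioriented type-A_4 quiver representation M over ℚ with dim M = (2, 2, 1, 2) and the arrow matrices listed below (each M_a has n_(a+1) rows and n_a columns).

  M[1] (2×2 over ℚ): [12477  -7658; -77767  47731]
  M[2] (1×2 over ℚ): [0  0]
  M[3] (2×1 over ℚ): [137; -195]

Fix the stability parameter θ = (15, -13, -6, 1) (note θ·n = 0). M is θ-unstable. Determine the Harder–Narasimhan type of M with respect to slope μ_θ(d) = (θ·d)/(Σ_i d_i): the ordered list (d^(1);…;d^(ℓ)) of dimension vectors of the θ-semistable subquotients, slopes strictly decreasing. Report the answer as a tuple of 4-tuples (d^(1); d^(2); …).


Interval decomposition of M: I[1,2]^2, I[3,4], I[4,4].
HN type (ℓ=2): μ^(1)=1; μ^(2)=-6

((2, 2, 0, 2); (0, 0, 1, 0))


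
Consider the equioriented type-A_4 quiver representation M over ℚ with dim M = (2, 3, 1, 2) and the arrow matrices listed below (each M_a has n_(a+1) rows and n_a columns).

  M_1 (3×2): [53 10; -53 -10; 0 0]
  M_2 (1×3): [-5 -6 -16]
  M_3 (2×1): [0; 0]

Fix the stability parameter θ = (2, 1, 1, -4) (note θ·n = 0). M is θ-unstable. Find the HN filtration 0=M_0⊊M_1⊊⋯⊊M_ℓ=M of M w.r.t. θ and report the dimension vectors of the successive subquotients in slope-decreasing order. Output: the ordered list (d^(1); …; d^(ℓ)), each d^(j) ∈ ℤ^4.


Via rank(M_{q-1}∘⋯∘M_p): M ≅ I[1,1], I[1,3], I[2,2]^2, I[4,4]^2.
μ_θ-semistable layers: μ^(1)=2; μ^(2)=4/3; μ^(3)=1; μ^(4)=-4

((1, 0, 0, 0); (1, 1, 1, 0); (0, 2, 0, 0); (0, 0, 0, 2))


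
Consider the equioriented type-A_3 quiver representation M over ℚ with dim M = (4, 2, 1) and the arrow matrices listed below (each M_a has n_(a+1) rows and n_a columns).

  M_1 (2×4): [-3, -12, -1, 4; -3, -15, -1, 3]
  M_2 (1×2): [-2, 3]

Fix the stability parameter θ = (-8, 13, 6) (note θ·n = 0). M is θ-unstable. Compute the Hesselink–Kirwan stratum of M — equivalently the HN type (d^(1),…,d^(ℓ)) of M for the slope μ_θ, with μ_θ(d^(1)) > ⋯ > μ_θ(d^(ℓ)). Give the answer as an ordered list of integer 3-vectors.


Barcode: M ≅ I[1,1]^2, I[1,2], I[1,3]. HN layers by μ_θ (3 steps, strictly decreasing):
  μ^(1)=13; μ^(2)=19/2; μ^(3)=-8

((0, 1, 0); (0, 1, 1); (4, 0, 0))
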